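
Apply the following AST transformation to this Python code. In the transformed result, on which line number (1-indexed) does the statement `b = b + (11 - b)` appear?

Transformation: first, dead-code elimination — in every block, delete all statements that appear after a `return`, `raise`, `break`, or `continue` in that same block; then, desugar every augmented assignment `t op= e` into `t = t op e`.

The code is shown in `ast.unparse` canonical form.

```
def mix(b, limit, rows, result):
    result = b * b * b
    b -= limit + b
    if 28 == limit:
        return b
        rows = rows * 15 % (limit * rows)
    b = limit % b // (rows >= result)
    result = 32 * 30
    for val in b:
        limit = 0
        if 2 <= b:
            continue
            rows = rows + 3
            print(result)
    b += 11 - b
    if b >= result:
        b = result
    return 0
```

12

Transformed code:
def mix(b, limit, rows, result):
    result = b * b * b
    b = b - (limit + b)
    if 28 == limit:
        return b
    b = limit % b // (rows >= result)
    result = 32 * 30
    for val in b:
        limit = 0
        if 2 <= b:
            continue
    b = b + (11 - b)
    if b >= result:
        b = result
    return 0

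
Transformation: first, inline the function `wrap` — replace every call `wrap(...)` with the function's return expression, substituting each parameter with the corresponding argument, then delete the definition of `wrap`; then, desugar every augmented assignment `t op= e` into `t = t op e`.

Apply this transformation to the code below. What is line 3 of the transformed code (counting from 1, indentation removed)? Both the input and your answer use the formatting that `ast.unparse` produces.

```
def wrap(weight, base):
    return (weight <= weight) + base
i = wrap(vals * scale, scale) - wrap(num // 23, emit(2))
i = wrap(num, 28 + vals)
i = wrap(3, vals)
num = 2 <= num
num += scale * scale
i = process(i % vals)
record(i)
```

Transformed code:
i = (vals * scale <= vals * scale) + scale - ((num // 23 <= num // 23) + emit(2))
i = (num <= num) + (28 + vals)
i = (3 <= 3) + vals
num = 2 <= num
num = num + scale * scale
i = process(i % vals)
record(i)

i = (3 <= 3) + vals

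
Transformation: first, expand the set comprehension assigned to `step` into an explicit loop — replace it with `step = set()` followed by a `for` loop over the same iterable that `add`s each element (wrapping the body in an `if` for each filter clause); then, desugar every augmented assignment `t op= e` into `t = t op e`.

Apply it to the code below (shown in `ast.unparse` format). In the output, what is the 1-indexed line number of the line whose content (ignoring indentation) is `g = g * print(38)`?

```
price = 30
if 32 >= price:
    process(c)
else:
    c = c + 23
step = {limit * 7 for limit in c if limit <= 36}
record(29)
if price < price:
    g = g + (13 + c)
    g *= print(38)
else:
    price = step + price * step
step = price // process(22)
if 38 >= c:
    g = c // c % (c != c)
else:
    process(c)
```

Transformed code:
price = 30
if 32 >= price:
    process(c)
else:
    c = c + 23
step = set()
for limit in c:
    if limit <= 36:
        step.add(limit * 7)
record(29)
if price < price:
    g = g + (13 + c)
    g = g * print(38)
else:
    price = step + price * step
step = price // process(22)
if 38 >= c:
    g = c // c % (c != c)
else:
    process(c)

13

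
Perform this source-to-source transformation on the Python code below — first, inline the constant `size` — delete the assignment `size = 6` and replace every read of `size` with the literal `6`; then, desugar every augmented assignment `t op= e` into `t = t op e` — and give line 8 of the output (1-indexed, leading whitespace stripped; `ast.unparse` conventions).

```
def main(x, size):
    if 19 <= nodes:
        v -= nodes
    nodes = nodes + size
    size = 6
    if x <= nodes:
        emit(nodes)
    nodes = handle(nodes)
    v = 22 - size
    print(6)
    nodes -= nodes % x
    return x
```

v = 22 - 6

Transformed code:
def main(x, size):
    if 19 <= nodes:
        v = v - nodes
    nodes = nodes + 6
    if x <= nodes:
        emit(nodes)
    nodes = handle(nodes)
    v = 22 - 6
    print(6)
    nodes = nodes - nodes % x
    return x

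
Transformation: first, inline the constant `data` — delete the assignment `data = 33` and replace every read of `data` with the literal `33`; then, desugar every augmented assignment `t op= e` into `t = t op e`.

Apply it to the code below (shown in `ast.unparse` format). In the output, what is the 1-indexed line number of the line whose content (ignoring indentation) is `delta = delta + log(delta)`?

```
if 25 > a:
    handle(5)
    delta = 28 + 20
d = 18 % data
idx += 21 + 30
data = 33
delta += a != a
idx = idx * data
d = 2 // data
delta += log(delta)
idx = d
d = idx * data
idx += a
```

Transformed code:
if 25 > a:
    handle(5)
    delta = 28 + 20
d = 18 % 33
idx = idx + (21 + 30)
delta = delta + (a != a)
idx = idx * 33
d = 2 // 33
delta = delta + log(delta)
idx = d
d = idx * 33
idx = idx + a

9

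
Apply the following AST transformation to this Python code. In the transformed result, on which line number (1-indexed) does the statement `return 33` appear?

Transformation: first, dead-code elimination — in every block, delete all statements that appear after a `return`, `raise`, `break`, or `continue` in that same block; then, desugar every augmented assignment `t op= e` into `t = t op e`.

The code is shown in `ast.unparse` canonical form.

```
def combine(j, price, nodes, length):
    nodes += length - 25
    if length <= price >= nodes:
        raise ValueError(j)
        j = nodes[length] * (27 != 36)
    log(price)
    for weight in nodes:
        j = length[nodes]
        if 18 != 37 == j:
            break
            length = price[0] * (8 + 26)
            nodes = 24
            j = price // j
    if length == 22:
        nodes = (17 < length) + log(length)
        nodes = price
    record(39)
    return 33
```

Transformed code:
def combine(j, price, nodes, length):
    nodes = nodes + (length - 25)
    if length <= price >= nodes:
        raise ValueError(j)
    log(price)
    for weight in nodes:
        j = length[nodes]
        if 18 != 37 == j:
            break
    if length == 22:
        nodes = (17 < length) + log(length)
        nodes = price
    record(39)
    return 33

14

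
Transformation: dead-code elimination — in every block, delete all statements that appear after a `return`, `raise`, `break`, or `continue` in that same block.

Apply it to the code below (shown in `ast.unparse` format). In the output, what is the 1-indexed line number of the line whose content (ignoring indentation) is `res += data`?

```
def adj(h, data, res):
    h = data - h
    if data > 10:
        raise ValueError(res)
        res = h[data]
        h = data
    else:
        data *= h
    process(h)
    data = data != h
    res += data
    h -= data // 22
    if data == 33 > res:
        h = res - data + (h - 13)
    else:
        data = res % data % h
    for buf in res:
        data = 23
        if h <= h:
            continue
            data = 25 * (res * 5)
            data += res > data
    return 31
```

9

Transformed code:
def adj(h, data, res):
    h = data - h
    if data > 10:
        raise ValueError(res)
    else:
        data *= h
    process(h)
    data = data != h
    res += data
    h -= data // 22
    if data == 33 > res:
        h = res - data + (h - 13)
    else:
        data = res % data % h
    for buf in res:
        data = 23
        if h <= h:
            continue
    return 31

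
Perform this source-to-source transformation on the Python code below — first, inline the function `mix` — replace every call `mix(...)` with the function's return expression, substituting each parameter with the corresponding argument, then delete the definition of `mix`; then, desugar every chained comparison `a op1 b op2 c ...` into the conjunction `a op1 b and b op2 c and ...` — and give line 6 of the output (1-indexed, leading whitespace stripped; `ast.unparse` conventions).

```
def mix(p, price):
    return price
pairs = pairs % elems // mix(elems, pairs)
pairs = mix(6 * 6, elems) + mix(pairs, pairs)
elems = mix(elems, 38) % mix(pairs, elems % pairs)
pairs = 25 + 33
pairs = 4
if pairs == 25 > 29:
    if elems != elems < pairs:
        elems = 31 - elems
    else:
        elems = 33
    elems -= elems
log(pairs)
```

Transformed code:
pairs = pairs % elems // pairs
pairs = elems + pairs
elems = 38 % (elems % pairs)
pairs = 25 + 33
pairs = 4
if pairs == 25 and 25 > 29:
    if elems != elems and elems < pairs:
        elems = 31 - elems
    else:
        elems = 33
    elems -= elems
log(pairs)

if pairs == 25 and 25 > 29:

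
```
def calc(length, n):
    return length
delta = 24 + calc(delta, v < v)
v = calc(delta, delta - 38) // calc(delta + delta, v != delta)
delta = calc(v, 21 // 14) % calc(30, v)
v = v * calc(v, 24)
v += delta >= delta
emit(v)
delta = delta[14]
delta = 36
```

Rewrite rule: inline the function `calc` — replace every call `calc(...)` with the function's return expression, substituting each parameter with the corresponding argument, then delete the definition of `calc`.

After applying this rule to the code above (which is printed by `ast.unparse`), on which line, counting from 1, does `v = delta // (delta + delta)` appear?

2

Transformed code:
delta = 24 + delta
v = delta // (delta + delta)
delta = v % 30
v = v * v
v += delta >= delta
emit(v)
delta = delta[14]
delta = 36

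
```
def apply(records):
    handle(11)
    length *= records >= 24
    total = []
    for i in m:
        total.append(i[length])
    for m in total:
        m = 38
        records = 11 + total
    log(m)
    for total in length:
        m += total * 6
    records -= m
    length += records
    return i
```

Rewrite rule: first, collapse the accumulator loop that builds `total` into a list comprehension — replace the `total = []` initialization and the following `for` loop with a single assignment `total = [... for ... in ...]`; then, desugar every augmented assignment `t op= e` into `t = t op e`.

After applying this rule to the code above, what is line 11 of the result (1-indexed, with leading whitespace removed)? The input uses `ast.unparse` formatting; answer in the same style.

Transformed code:
def apply(records):
    handle(11)
    length = length * (records >= 24)
    total = [i[length] for i in m]
    for m in total:
        m = 38
        records = 11 + total
    log(m)
    for total in length:
        m = m + total * 6
    records = records - m
    length = length + records
    return i

records = records - m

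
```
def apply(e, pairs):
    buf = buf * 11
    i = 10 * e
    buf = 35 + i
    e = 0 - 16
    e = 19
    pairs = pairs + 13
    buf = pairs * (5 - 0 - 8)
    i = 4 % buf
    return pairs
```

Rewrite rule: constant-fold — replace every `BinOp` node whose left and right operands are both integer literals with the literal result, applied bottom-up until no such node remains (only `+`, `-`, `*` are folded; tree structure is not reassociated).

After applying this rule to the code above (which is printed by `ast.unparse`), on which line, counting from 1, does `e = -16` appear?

5

Transformed code:
def apply(e, pairs):
    buf = buf * 11
    i = 10 * e
    buf = 35 + i
    e = -16
    e = 19
    pairs = pairs + 13
    buf = pairs * -3
    i = 4 % buf
    return pairs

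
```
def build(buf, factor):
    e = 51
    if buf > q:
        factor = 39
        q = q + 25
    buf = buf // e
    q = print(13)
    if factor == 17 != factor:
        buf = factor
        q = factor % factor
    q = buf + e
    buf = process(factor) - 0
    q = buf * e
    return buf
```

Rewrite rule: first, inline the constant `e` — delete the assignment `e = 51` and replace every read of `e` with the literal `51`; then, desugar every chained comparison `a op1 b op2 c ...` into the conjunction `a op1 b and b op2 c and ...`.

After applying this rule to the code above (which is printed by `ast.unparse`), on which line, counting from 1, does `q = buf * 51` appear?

Transformed code:
def build(buf, factor):
    if buf > q:
        factor = 39
        q = q + 25
    buf = buf // 51
    q = print(13)
    if factor == 17 and 17 != factor:
        buf = factor
        q = factor % factor
    q = buf + 51
    buf = process(factor) - 0
    q = buf * 51
    return buf

12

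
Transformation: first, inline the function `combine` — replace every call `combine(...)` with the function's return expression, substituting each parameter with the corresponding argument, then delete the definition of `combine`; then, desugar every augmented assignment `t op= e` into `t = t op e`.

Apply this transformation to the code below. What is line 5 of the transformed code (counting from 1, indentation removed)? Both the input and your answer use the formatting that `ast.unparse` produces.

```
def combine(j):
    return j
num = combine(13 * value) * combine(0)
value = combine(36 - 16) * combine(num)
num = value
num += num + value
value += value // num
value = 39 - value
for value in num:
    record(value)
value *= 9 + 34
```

Transformed code:
num = 13 * value * 0
value = (36 - 16) * num
num = value
num = num + (num + value)
value = value + value // num
value = 39 - value
for value in num:
    record(value)
value = value * (9 + 34)

value = value + value // num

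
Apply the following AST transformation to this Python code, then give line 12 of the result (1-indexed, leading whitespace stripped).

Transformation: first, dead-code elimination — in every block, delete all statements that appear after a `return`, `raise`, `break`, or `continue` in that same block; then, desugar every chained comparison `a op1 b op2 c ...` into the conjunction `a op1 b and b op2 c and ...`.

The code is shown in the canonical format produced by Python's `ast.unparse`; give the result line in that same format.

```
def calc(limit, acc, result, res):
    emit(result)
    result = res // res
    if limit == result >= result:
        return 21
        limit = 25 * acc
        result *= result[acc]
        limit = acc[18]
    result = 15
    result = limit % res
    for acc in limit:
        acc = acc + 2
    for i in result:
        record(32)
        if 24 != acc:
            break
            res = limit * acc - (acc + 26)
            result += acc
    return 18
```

Transformed code:
def calc(limit, acc, result, res):
    emit(result)
    result = res // res
    if limit == result and result >= result:
        return 21
    result = 15
    result = limit % res
    for acc in limit:
        acc = acc + 2
    for i in result:
        record(32)
        if 24 != acc:
            break
    return 18

if 24 != acc:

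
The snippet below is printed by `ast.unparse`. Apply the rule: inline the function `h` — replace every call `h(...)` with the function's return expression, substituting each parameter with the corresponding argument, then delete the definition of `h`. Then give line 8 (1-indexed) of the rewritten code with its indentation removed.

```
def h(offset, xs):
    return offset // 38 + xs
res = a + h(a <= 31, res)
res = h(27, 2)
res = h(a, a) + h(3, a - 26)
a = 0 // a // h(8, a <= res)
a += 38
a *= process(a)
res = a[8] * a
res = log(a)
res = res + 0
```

res = log(a)

Transformed code:
res = a + ((a <= 31) // 38 + res)
res = 27 // 38 + 2
res = a // 38 + a + (3 // 38 + (a - 26))
a = 0 // a // (8 // 38 + (a <= res))
a += 38
a *= process(a)
res = a[8] * a
res = log(a)
res = res + 0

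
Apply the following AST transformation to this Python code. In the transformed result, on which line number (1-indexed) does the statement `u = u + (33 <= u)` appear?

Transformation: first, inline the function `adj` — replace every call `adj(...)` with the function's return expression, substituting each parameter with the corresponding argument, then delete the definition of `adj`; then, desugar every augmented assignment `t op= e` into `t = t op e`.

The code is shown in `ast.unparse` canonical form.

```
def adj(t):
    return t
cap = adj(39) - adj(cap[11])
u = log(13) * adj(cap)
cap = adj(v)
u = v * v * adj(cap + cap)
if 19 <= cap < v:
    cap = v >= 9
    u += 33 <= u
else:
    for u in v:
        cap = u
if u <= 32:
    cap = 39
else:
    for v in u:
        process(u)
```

Transformed code:
cap = 39 - cap[11]
u = log(13) * cap
cap = v
u = v * v * (cap + cap)
if 19 <= cap < v:
    cap = v >= 9
    u = u + (33 <= u)
else:
    for u in v:
        cap = u
if u <= 32:
    cap = 39
else:
    for v in u:
        process(u)

7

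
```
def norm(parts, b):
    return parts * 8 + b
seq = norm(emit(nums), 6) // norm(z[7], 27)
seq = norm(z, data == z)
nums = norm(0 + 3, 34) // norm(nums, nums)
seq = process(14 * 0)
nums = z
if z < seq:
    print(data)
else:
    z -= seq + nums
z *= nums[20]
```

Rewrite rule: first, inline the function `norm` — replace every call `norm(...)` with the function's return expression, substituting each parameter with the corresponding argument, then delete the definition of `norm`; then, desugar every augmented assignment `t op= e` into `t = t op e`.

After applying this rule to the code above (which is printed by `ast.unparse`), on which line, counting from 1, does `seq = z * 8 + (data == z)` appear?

Transformed code:
seq = (emit(nums) * 8 + 6) // (z[7] * 8 + 27)
seq = z * 8 + (data == z)
nums = ((0 + 3) * 8 + 34) // (nums * 8 + nums)
seq = process(14 * 0)
nums = z
if z < seq:
    print(data)
else:
    z = z - (seq + nums)
z = z * nums[20]

2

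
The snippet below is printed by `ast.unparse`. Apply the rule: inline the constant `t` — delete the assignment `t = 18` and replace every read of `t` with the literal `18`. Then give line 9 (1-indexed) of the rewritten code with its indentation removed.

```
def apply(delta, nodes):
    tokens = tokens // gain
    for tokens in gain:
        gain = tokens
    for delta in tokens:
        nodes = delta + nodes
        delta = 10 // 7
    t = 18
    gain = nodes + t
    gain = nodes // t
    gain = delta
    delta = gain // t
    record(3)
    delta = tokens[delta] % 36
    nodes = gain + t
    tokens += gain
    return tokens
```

Transformed code:
def apply(delta, nodes):
    tokens = tokens // gain
    for tokens in gain:
        gain = tokens
    for delta in tokens:
        nodes = delta + nodes
        delta = 10 // 7
    gain = nodes + 18
    gain = nodes // 18
    gain = delta
    delta = gain // 18
    record(3)
    delta = tokens[delta] % 36
    nodes = gain + 18
    tokens += gain
    return tokens

gain = nodes // 18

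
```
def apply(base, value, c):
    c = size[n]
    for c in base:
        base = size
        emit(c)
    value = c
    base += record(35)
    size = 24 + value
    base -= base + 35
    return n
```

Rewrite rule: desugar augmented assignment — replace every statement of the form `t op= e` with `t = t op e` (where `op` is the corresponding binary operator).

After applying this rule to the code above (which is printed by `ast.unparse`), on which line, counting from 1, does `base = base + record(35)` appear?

Transformed code:
def apply(base, value, c):
    c = size[n]
    for c in base:
        base = size
        emit(c)
    value = c
    base = base + record(35)
    size = 24 + value
    base = base - (base + 35)
    return n

7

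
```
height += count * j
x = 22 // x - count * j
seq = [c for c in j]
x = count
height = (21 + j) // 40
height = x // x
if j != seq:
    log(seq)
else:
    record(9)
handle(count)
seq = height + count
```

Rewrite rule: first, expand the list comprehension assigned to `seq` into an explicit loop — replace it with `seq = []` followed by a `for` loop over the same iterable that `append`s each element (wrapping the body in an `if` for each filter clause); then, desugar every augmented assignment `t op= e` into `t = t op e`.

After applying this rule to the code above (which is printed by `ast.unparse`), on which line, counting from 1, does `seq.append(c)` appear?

Transformed code:
height = height + count * j
x = 22 // x - count * j
seq = []
for c in j:
    seq.append(c)
x = count
height = (21 + j) // 40
height = x // x
if j != seq:
    log(seq)
else:
    record(9)
handle(count)
seq = height + count

5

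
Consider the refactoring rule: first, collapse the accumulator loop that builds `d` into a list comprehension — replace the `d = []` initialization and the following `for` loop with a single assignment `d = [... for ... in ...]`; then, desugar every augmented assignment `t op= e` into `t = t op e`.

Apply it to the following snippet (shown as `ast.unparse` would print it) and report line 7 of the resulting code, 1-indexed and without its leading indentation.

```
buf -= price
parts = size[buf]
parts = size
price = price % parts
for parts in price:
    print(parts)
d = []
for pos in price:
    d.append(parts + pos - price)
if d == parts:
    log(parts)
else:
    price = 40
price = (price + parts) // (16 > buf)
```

d = [parts + pos - price for pos in price]

Transformed code:
buf = buf - price
parts = size[buf]
parts = size
price = price % parts
for parts in price:
    print(parts)
d = [parts + pos - price for pos in price]
if d == parts:
    log(parts)
else:
    price = 40
price = (price + parts) // (16 > buf)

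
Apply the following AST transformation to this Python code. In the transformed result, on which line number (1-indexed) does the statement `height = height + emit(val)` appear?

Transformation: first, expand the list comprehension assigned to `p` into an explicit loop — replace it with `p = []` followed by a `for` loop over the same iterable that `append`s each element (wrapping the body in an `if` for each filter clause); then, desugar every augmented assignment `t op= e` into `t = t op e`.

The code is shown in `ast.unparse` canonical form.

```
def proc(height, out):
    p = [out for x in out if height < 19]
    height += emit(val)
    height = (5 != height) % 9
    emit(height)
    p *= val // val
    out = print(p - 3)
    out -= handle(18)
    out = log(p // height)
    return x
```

Transformed code:
def proc(height, out):
    p = []
    for x in out:
        if height < 19:
            p.append(out)
    height = height + emit(val)
    height = (5 != height) % 9
    emit(height)
    p = p * (val // val)
    out = print(p - 3)
    out = out - handle(18)
    out = log(p // height)
    return x

6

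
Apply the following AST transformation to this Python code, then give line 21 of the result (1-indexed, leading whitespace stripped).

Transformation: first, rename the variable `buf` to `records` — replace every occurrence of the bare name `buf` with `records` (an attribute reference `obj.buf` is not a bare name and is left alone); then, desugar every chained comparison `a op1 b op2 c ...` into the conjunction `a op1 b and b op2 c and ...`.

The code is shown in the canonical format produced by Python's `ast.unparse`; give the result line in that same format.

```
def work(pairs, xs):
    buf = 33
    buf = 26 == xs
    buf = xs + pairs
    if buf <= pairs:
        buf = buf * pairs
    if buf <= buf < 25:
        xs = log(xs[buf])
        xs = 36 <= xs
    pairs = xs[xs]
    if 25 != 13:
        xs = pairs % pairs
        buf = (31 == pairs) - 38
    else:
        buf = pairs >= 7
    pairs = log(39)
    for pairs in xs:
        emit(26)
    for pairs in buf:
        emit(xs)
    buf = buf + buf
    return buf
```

Transformed code:
def work(pairs, xs):
    records = 33
    records = 26 == xs
    records = xs + pairs
    if records <= pairs:
        records = records * pairs
    if records <= records and records < 25:
        xs = log(xs[records])
        xs = 36 <= xs
    pairs = xs[xs]
    if 25 != 13:
        xs = pairs % pairs
        records = (31 == pairs) - 38
    else:
        records = pairs >= 7
    pairs = log(39)
    for pairs in xs:
        emit(26)
    for pairs in records:
        emit(xs)
    records = records + records
    return records

records = records + records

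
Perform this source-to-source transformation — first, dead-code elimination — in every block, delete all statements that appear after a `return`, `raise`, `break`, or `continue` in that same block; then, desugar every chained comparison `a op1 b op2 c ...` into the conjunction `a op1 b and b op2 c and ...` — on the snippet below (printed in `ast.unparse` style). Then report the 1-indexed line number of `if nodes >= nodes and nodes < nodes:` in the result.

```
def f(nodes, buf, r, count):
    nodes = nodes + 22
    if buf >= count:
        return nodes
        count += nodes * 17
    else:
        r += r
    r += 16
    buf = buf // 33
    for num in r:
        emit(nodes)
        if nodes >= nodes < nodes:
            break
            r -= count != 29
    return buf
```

Transformed code:
def f(nodes, buf, r, count):
    nodes = nodes + 22
    if buf >= count:
        return nodes
    else:
        r += r
    r += 16
    buf = buf // 33
    for num in r:
        emit(nodes)
        if nodes >= nodes and nodes < nodes:
            break
    return buf

11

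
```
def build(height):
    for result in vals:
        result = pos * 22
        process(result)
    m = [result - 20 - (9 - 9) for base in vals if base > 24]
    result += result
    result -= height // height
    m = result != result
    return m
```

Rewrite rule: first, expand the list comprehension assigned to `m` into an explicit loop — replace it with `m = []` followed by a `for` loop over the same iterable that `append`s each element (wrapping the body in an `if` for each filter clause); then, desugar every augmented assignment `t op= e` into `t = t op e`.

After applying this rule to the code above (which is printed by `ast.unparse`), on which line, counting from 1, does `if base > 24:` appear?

7

Transformed code:
def build(height):
    for result in vals:
        result = pos * 22
        process(result)
    m = []
    for base in vals:
        if base > 24:
            m.append(result - 20 - (9 - 9))
    result = result + result
    result = result - height // height
    m = result != result
    return m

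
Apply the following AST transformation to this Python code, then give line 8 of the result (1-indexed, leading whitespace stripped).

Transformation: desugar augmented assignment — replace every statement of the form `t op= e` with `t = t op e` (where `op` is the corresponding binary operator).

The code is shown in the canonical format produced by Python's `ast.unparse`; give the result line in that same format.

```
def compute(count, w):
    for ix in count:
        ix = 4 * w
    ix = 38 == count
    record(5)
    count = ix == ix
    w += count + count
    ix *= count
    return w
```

ix = ix * count

Transformed code:
def compute(count, w):
    for ix in count:
        ix = 4 * w
    ix = 38 == count
    record(5)
    count = ix == ix
    w = w + (count + count)
    ix = ix * count
    return w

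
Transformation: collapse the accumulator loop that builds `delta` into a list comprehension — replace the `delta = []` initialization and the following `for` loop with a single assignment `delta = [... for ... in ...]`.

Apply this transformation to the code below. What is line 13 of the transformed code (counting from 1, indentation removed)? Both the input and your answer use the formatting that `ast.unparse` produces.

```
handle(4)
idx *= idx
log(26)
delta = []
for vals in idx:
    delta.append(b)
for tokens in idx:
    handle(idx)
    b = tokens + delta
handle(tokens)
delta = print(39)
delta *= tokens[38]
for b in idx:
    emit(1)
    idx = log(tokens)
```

Transformed code:
handle(4)
idx *= idx
log(26)
delta = [b for vals in idx]
for tokens in idx:
    handle(idx)
    b = tokens + delta
handle(tokens)
delta = print(39)
delta *= tokens[38]
for b in idx:
    emit(1)
    idx = log(tokens)

idx = log(tokens)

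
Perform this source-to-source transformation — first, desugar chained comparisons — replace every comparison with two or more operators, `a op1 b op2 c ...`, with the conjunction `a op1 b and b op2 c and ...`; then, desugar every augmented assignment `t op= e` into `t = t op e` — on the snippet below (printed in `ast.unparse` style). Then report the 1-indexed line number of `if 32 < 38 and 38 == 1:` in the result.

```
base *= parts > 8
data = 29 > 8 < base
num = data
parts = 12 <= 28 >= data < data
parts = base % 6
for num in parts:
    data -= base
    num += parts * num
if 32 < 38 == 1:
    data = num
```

9

Transformed code:
base = base * (parts > 8)
data = 29 > 8 and 8 < base
num = data
parts = 12 <= 28 and 28 >= data and (data < data)
parts = base % 6
for num in parts:
    data = data - base
    num = num + parts * num
if 32 < 38 and 38 == 1:
    data = num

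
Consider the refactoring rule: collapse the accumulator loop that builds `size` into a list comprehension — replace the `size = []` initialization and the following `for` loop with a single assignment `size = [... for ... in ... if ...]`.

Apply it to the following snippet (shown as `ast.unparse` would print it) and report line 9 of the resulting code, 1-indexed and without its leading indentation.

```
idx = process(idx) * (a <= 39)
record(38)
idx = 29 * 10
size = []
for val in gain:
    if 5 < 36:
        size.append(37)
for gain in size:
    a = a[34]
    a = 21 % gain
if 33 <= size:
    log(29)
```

Transformed code:
idx = process(idx) * (a <= 39)
record(38)
idx = 29 * 10
size = [37 for val in gain if 5 < 36]
for gain in size:
    a = a[34]
    a = 21 % gain
if 33 <= size:
    log(29)

log(29)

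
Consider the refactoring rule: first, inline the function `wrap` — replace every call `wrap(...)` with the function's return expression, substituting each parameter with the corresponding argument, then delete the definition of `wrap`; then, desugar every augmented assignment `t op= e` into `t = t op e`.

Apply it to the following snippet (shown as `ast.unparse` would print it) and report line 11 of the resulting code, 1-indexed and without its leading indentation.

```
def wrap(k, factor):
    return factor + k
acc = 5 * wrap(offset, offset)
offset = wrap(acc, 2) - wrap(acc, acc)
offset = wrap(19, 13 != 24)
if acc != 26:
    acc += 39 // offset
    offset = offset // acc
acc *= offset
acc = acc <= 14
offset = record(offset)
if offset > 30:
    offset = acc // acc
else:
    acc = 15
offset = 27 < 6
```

Transformed code:
acc = 5 * (offset + offset)
offset = 2 + acc - (acc + acc)
offset = (13 != 24) + 19
if acc != 26:
    acc = acc + 39 // offset
    offset = offset // acc
acc = acc * offset
acc = acc <= 14
offset = record(offset)
if offset > 30:
    offset = acc // acc
else:
    acc = 15
offset = 27 < 6

offset = acc // acc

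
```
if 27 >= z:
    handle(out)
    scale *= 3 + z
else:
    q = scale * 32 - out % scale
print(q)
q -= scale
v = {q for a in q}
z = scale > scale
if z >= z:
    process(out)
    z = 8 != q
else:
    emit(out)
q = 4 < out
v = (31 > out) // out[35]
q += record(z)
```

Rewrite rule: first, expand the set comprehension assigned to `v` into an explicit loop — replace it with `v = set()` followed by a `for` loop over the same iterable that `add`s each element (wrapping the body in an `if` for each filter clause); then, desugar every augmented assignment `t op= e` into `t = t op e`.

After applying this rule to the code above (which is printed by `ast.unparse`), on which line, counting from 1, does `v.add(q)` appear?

10

Transformed code:
if 27 >= z:
    handle(out)
    scale = scale * (3 + z)
else:
    q = scale * 32 - out % scale
print(q)
q = q - scale
v = set()
for a in q:
    v.add(q)
z = scale > scale
if z >= z:
    process(out)
    z = 8 != q
else:
    emit(out)
q = 4 < out
v = (31 > out) // out[35]
q = q + record(z)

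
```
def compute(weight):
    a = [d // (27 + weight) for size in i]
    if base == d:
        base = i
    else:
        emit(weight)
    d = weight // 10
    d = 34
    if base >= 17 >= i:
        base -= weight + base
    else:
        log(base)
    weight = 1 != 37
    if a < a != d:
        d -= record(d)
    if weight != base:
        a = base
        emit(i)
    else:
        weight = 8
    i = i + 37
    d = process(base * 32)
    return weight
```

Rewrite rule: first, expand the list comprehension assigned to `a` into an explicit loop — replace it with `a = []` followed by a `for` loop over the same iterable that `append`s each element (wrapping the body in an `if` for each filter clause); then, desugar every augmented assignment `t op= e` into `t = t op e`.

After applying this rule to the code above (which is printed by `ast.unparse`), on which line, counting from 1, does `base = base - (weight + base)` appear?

Transformed code:
def compute(weight):
    a = []
    for size in i:
        a.append(d // (27 + weight))
    if base == d:
        base = i
    else:
        emit(weight)
    d = weight // 10
    d = 34
    if base >= 17 >= i:
        base = base - (weight + base)
    else:
        log(base)
    weight = 1 != 37
    if a < a != d:
        d = d - record(d)
    if weight != base:
        a = base
        emit(i)
    else:
        weight = 8
    i = i + 37
    d = process(base * 32)
    return weight

12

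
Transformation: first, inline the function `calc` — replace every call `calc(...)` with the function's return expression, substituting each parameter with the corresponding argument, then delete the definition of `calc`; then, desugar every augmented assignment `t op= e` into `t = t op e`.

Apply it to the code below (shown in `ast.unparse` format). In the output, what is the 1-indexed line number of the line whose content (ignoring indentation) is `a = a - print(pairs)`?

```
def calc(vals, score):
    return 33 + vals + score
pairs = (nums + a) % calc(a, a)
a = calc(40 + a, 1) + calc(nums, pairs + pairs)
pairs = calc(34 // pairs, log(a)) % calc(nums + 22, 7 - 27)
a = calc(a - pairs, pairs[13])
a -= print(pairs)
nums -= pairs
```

5

Transformed code:
pairs = (nums + a) % (33 + a + a)
a = 33 + (40 + a) + 1 + (33 + nums + (pairs + pairs))
pairs = (33 + 34 // pairs + log(a)) % (33 + (nums + 22) + (7 - 27))
a = 33 + (a - pairs) + pairs[13]
a = a - print(pairs)
nums = nums - pairs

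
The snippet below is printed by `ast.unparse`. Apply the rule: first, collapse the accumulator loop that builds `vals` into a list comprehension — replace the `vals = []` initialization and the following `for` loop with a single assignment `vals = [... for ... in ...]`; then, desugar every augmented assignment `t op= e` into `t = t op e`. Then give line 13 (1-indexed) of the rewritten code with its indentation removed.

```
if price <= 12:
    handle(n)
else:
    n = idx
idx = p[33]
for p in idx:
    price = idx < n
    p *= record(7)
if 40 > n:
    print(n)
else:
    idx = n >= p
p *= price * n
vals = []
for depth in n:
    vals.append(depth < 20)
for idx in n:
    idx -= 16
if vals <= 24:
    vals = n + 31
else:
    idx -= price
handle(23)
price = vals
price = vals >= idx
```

Transformed code:
if price <= 12:
    handle(n)
else:
    n = idx
idx = p[33]
for p in idx:
    price = idx < n
    p = p * record(7)
if 40 > n:
    print(n)
else:
    idx = n >= p
p = p * (price * n)
vals = [depth < 20 for depth in n]
for idx in n:
    idx = idx - 16
if vals <= 24:
    vals = n + 31
else:
    idx = idx - price
handle(23)
price = vals
price = vals >= idx

p = p * (price * n)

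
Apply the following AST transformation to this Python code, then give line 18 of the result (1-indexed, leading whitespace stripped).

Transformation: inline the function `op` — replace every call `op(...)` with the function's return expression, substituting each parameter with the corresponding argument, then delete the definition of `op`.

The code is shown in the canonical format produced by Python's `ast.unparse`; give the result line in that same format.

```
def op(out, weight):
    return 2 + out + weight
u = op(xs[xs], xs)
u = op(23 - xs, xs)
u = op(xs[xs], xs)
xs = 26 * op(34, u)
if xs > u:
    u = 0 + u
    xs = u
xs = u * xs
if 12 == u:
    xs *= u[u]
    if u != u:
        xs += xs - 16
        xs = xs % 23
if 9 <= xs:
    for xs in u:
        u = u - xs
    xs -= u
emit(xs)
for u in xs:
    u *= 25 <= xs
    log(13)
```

emit(xs)

Transformed code:
u = 2 + xs[xs] + xs
u = 2 + (23 - xs) + xs
u = 2 + xs[xs] + xs
xs = 26 * (2 + 34 + u)
if xs > u:
    u = 0 + u
    xs = u
xs = u * xs
if 12 == u:
    xs *= u[u]
    if u != u:
        xs += xs - 16
        xs = xs % 23
if 9 <= xs:
    for xs in u:
        u = u - xs
    xs -= u
emit(xs)
for u in xs:
    u *= 25 <= xs
    log(13)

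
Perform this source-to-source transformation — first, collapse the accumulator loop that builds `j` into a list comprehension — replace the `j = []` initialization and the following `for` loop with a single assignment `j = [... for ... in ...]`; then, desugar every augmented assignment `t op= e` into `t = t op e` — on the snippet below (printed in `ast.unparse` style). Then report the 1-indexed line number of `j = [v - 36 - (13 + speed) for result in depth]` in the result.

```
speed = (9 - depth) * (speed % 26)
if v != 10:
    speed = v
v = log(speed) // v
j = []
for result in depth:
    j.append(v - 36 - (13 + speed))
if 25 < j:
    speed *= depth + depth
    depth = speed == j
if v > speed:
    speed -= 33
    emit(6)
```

5

Transformed code:
speed = (9 - depth) * (speed % 26)
if v != 10:
    speed = v
v = log(speed) // v
j = [v - 36 - (13 + speed) for result in depth]
if 25 < j:
    speed = speed * (depth + depth)
    depth = speed == j
if v > speed:
    speed = speed - 33
    emit(6)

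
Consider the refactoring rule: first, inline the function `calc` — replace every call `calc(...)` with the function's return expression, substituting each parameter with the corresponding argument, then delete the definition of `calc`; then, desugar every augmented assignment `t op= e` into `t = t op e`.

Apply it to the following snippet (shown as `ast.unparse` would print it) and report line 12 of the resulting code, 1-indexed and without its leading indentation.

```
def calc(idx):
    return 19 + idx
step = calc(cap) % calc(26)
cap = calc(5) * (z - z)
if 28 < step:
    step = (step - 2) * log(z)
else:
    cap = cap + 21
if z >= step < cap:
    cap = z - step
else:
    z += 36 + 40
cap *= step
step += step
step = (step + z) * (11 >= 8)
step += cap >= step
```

step = step + step

Transformed code:
step = (19 + cap) % (19 + 26)
cap = (19 + 5) * (z - z)
if 28 < step:
    step = (step - 2) * log(z)
else:
    cap = cap + 21
if z >= step < cap:
    cap = z - step
else:
    z = z + (36 + 40)
cap = cap * step
step = step + step
step = (step + z) * (11 >= 8)
step = step + (cap >= step)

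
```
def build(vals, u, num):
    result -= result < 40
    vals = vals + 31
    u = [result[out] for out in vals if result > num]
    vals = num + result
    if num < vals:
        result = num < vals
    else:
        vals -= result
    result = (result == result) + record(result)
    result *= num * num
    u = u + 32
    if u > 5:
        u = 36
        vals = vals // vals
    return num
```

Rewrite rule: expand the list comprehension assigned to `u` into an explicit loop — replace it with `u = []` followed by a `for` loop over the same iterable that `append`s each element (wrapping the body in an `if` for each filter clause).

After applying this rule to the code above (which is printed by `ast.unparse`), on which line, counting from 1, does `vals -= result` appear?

Transformed code:
def build(vals, u, num):
    result -= result < 40
    vals = vals + 31
    u = []
    for out in vals:
        if result > num:
            u.append(result[out])
    vals = num + result
    if num < vals:
        result = num < vals
    else:
        vals -= result
    result = (result == result) + record(result)
    result *= num * num
    u = u + 32
    if u > 5:
        u = 36
        vals = vals // vals
    return num

12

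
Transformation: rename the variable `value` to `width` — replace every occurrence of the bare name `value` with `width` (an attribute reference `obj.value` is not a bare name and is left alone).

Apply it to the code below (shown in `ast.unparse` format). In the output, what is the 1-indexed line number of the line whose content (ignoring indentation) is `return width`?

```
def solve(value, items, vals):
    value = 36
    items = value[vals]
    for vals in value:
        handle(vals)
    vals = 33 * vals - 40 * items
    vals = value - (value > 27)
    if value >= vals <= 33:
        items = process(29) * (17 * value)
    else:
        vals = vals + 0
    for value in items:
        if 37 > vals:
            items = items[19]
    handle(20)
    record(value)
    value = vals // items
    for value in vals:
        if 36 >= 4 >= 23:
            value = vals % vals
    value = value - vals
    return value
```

Transformed code:
def solve(width, items, vals):
    width = 36
    items = width[vals]
    for vals in width:
        handle(vals)
    vals = 33 * vals - 40 * items
    vals = width - (width > 27)
    if width >= vals <= 33:
        items = process(29) * (17 * width)
    else:
        vals = vals + 0
    for width in items:
        if 37 > vals:
            items = items[19]
    handle(20)
    record(width)
    width = vals // items
    for width in vals:
        if 36 >= 4 >= 23:
            width = vals % vals
    width = width - vals
    return width

22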